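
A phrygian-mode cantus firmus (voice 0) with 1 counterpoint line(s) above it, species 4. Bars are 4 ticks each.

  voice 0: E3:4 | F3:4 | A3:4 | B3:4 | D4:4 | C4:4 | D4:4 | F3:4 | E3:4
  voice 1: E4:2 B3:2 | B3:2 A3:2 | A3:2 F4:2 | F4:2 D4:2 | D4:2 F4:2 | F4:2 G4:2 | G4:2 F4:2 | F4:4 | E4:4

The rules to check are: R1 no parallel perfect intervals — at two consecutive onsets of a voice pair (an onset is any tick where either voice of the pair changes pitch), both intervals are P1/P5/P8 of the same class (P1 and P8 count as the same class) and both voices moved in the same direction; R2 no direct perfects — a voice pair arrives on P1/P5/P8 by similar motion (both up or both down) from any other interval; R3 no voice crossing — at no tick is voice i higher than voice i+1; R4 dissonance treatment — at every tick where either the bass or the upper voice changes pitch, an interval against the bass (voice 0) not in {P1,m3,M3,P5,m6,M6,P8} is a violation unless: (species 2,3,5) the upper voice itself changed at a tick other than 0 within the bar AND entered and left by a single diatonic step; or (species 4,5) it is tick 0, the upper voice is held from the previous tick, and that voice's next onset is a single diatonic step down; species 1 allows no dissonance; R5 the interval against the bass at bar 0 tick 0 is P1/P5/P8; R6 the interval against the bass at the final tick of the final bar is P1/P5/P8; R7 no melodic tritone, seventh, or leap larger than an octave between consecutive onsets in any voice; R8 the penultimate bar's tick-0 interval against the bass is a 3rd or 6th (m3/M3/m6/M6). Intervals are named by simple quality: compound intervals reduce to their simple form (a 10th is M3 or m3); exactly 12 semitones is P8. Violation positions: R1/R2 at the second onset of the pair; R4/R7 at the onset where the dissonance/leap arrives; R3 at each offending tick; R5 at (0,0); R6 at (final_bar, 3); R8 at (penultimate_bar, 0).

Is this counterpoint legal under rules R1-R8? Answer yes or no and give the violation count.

No (4 violations)

bar 0: v0=E3 v1=E4 (P8)
bar 1: v0=F3 v1=B3 (TT)
bar 2: v0=A3 v1=A3 (P1)
bar 3: v0=B3 v1=F4 (TT)
bar 4: v0=D4 v1=D4 (P1)
bar 5: v0=C4 v1=F4 (P4)
bar 6: v0=D4 v1=G4 (P4)
bar 7: v0=F3 v1=F4 (P8)
bar 8: v0=E3 v1=E4 (P8)
  R4 @ bar3.0: B3/F4 TT untreated
  R4 @ bar5.0: C4/F4 P4 untreated
  R8 @ bar7.0: penult P8 not 3rd/6th
  R1 @ bar8.0: F3/F4 P8 -> E3/E4 P8 similar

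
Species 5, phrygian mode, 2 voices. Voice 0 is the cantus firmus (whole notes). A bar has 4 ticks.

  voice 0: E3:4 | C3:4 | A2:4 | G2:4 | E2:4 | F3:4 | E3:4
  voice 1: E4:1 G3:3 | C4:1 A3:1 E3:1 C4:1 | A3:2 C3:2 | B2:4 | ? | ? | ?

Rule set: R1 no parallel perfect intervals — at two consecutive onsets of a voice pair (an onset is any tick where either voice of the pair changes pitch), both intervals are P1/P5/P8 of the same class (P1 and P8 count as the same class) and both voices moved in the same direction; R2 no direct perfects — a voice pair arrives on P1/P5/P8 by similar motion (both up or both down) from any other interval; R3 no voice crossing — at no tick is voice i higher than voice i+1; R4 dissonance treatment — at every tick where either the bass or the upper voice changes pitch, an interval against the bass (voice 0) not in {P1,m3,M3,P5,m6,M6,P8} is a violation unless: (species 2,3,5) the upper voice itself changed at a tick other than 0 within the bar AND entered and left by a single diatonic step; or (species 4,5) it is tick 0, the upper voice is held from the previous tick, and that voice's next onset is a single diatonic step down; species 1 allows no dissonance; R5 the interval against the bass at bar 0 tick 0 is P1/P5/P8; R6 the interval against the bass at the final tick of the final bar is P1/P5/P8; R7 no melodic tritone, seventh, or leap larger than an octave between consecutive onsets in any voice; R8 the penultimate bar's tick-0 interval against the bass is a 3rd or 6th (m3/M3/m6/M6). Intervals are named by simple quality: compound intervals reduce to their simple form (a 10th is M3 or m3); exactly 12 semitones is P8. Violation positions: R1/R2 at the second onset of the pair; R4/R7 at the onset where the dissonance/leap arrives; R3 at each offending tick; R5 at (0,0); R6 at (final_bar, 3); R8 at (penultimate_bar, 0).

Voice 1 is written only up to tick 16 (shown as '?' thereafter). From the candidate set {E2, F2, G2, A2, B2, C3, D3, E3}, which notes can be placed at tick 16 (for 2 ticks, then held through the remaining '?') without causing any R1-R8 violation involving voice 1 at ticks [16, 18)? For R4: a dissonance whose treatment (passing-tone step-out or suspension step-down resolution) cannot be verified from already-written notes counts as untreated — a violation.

{B2, C3, E3, G2}

E2: violates R2
F2: violates R4,R7
G2: legal
A2: violates R4
B2: legal
C3: legal
D3: violates R4
E3: legal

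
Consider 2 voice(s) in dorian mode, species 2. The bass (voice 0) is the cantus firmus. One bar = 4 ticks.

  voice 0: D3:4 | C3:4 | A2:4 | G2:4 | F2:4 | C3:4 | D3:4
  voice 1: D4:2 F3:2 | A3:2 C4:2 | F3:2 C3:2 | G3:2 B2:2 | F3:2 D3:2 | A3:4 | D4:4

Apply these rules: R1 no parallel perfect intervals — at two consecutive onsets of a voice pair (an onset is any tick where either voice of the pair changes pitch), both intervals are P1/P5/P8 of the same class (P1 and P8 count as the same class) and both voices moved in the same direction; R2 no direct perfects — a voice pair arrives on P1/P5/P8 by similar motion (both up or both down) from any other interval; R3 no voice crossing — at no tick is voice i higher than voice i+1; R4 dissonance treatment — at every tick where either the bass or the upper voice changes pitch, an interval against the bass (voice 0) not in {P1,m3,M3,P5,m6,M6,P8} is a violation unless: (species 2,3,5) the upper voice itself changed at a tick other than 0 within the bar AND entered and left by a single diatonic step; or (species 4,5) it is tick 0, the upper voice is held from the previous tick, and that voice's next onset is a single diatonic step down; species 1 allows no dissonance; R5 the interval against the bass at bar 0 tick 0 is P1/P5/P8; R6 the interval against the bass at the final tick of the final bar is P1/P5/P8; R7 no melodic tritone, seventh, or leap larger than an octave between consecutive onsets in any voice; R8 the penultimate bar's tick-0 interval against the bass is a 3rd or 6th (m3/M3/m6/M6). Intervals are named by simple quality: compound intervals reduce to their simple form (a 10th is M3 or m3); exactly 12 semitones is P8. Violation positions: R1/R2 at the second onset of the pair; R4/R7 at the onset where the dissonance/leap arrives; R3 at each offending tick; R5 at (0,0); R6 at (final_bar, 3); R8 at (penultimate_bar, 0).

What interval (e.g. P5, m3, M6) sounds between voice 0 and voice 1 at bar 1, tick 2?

voice 0=C3 voice 1=C4 -> P8

P8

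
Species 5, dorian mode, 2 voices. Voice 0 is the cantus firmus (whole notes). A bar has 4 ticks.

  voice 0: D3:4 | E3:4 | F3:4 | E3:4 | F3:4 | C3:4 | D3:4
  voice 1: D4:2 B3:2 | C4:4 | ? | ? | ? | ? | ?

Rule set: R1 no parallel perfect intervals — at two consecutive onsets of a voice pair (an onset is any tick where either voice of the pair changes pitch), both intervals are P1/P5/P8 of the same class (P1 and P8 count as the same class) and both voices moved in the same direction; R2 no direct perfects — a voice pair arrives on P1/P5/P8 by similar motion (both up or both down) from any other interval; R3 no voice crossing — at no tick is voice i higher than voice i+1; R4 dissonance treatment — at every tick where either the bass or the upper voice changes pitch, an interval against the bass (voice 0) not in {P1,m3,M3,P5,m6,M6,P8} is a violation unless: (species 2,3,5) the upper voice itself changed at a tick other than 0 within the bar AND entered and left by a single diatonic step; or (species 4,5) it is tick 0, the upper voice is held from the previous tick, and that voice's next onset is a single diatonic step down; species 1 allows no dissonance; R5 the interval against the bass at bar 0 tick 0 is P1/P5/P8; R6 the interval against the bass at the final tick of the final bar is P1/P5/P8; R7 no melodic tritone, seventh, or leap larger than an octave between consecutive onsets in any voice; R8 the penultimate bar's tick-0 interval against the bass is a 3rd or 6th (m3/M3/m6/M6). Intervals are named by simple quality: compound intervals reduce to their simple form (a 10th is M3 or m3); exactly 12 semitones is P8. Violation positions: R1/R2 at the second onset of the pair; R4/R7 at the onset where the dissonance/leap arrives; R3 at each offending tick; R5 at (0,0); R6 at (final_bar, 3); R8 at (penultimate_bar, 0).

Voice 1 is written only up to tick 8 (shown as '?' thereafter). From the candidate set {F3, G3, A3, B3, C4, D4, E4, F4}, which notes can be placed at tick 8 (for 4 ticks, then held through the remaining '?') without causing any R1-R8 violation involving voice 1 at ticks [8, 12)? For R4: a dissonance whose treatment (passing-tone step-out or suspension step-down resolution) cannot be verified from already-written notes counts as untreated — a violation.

{A3, C4, D4, F3}

F3: legal
G3: violates R4
A3: legal
B3: violates R4
C4: legal
D4: legal
E4: violates R4
F4: violates R2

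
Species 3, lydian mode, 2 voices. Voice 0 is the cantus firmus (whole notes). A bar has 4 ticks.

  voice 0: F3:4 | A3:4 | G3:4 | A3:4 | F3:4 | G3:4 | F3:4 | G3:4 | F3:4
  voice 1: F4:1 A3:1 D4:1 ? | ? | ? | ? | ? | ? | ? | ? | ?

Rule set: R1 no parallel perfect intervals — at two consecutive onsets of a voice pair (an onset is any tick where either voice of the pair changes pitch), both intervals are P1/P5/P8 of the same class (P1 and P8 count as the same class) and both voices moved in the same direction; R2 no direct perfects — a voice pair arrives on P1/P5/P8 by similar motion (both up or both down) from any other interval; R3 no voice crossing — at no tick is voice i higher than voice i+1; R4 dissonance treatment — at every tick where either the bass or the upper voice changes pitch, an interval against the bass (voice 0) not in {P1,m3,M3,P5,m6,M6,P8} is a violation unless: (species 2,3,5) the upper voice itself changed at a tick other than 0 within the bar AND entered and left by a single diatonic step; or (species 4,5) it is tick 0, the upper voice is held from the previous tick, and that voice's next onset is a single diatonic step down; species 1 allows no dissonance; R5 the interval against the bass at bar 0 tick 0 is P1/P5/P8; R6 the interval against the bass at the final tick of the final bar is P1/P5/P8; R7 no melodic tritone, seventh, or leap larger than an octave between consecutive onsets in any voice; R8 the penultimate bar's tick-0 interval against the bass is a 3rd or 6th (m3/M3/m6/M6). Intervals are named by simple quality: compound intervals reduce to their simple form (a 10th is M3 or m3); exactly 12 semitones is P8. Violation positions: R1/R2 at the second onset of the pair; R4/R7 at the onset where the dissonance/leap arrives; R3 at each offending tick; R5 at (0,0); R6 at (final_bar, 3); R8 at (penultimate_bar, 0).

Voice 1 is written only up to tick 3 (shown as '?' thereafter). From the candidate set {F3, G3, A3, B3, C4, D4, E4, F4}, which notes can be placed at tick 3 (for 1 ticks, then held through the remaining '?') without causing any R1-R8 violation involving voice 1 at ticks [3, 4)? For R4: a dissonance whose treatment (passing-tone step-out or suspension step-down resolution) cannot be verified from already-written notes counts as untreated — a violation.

F3: legal
G3: violates R4
A3: legal
B3: violates R4
C4: legal
D4: legal
E4: violates R4
F4: legal

{A3, C4, D4, F3, F4}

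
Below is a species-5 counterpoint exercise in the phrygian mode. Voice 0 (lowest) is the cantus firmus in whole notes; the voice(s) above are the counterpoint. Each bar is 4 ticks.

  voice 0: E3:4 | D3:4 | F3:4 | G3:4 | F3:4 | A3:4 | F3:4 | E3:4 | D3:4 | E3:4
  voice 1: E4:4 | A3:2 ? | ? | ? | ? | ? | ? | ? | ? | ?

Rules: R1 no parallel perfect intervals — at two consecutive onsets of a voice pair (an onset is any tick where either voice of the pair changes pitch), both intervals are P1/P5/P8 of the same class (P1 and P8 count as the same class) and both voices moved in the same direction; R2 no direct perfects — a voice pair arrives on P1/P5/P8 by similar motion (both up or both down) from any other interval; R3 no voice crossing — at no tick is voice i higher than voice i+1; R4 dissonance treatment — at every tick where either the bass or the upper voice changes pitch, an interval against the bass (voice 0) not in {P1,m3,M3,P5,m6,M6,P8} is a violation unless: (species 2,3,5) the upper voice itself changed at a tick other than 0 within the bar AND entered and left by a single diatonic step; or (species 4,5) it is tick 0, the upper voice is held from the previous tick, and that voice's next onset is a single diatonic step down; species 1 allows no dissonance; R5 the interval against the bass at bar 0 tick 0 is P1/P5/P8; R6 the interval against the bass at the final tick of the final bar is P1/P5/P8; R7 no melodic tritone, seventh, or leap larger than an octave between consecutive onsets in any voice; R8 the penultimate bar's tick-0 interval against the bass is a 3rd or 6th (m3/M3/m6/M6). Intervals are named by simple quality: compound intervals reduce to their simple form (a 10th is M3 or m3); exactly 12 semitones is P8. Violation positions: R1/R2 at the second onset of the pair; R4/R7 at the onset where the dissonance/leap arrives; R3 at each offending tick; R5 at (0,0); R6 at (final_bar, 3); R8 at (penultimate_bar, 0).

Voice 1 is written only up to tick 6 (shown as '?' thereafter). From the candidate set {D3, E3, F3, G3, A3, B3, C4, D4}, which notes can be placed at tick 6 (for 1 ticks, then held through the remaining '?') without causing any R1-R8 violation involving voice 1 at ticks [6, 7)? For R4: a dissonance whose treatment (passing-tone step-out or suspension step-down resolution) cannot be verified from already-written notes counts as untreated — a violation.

D3: legal
E3: violates R4
F3: legal
G3: violates R4
A3: legal
B3: legal
C4: violates R4
D4: legal

{A3, B3, D3, D4, F3}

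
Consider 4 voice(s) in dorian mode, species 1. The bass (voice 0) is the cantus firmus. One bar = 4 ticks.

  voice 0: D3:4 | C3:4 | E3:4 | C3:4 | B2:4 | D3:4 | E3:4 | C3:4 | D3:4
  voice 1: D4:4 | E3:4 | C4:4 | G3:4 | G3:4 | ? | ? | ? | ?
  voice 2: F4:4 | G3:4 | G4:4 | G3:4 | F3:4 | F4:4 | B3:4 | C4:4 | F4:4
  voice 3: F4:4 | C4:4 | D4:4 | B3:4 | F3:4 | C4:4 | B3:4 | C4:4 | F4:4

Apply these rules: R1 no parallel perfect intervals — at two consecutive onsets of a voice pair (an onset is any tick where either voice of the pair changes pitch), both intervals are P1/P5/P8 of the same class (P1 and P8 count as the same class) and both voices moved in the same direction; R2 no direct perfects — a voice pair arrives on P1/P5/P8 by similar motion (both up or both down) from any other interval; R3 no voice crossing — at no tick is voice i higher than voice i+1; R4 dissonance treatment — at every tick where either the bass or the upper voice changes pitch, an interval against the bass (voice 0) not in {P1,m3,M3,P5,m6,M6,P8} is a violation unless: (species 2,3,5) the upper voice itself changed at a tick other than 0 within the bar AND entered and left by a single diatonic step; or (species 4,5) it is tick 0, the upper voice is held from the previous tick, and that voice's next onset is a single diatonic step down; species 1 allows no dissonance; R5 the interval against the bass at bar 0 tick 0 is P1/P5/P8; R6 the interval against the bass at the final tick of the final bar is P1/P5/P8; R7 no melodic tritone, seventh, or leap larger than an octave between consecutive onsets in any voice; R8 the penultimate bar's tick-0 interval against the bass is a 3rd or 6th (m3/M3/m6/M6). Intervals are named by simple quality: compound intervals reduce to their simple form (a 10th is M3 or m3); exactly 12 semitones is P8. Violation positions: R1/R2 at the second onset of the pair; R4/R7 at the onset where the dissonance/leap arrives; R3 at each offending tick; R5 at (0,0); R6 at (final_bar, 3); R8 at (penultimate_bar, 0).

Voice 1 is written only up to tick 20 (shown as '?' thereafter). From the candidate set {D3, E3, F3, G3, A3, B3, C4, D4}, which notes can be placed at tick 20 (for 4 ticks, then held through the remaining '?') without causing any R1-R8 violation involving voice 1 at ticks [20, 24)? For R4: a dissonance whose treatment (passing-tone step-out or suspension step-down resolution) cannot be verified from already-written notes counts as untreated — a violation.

D3: legal
E3: violates R4
F3: legal
G3: violates R4
A3: violates R2
B3: legal
C4: violates R2,R4
D4: violates R2

{B3, D3, F3}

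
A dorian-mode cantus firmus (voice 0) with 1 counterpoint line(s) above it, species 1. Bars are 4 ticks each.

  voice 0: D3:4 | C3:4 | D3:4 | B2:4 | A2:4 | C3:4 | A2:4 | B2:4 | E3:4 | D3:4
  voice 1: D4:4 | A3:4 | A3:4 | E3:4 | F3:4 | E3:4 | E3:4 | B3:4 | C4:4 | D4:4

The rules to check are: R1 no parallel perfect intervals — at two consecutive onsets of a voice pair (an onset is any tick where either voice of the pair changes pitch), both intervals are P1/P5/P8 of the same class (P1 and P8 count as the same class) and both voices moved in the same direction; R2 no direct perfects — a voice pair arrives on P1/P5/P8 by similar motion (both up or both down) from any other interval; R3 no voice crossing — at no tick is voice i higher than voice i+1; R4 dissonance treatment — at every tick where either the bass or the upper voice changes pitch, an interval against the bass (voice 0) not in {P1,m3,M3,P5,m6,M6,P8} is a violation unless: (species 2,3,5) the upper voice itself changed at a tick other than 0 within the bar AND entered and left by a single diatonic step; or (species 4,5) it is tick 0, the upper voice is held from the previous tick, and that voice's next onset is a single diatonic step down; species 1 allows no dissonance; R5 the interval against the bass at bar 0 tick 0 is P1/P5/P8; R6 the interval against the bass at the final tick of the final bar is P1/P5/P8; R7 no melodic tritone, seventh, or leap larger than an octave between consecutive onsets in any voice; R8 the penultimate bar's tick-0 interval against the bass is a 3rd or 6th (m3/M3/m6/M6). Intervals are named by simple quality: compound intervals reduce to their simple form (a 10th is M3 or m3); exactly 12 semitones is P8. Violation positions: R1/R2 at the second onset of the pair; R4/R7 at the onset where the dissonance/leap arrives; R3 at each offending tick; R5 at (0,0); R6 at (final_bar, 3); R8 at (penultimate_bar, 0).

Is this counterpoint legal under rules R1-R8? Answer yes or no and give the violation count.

bar 0: v0=D3 v1=D4 (P8)
bar 1: v0=C3 v1=A3 (M6)
bar 2: v0=D3 v1=A3 (P5)
bar 3: v0=B2 v1=E3 (P4)
bar 4: v0=A2 v1=F3 (m6)
bar 5: v0=C3 v1=E3 (M3)
bar 6: v0=A2 v1=E3 (P5)
bar 7: v0=B2 v1=B3 (P8)
bar 8: v0=E3 v1=C4 (m6)
bar 9: v0=D3 v1=D4 (P8)
  R4 @ bar3.0: B2/E3 P4 untreated
  R2 @ bar7.0: A2/E3 P5 -> B2/B3 P8 similar

No (2 violations)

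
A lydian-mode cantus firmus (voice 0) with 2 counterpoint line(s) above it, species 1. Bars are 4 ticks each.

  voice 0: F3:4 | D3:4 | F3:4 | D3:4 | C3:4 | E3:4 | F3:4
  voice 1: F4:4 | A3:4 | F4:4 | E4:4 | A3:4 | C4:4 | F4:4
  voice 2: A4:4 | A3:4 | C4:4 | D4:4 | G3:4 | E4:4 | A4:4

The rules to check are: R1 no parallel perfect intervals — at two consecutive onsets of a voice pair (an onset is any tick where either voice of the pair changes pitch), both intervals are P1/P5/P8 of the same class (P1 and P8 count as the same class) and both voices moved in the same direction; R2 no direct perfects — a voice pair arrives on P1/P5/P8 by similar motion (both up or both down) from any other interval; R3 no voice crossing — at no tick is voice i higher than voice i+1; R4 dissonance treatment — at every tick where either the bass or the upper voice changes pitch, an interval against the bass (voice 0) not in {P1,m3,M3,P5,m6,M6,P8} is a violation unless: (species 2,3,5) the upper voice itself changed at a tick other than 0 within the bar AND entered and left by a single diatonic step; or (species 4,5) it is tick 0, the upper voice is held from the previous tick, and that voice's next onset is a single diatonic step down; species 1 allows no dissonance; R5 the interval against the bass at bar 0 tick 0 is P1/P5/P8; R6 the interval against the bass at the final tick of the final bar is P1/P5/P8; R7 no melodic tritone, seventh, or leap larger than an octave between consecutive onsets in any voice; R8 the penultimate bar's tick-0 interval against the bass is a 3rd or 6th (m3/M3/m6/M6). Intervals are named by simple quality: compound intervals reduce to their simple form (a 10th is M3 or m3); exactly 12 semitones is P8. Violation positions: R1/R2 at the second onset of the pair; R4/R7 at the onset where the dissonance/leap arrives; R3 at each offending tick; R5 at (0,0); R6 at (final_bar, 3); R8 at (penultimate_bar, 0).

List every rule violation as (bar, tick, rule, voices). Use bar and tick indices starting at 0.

bar 0: v0=F3 v1=F4 v2=A4 downbeat M3
bar 1: v0=D3 v1=A3 v2=A3 downbeat P5
bar 2: v0=F3 v1=F4 v2=C4 downbeat P5
bar 3: v0=D3 v1=E4 v2=D4 downbeat P8
bar 4: v0=C3 v1=A3 v2=G3 downbeat P5
bar 5: v0=E3 v1=C4 v2=E4 downbeat P8
bar 6: v0=F3 v1=F4 v2=A4 downbeat M3
  -> R5 @ bar 0 tick 0 v(0, 2): opens on M3
  -> R2 @ bar 1 tick 0 v(0, 1): F3/F4 P8 -> D3/A3 P5 similar
  -> R2 @ bar 1 tick 0 v(0, 2): F3/A4 M3 -> D3/A3 P5 similar
  -> R2 @ bar 1 tick 0 v(1, 2): F4/A4 M3 -> A3/A3 P1 similar
  -> R1 @ bar 2 tick 0 v(0, 2): D3/A3 P5 -> F3/C4 P5 similar
  -> R2 @ bar 2 tick 0 v(0, 1): D3/A3 P5 -> F3/F4 P8 similar
  -> R3 @ bar 2 tick 0 v(1, 2): F4 above C4
  -> R3 @ bar 2 tick 1 v(1, 2): F4 above C4
  -> R3 @ bar 2 tick 2 v(1, 2): F4 above C4
  -> R3 @ bar 2 tick 3 v(1, 2): F4 above C4
  -> R3 @ bar 3 tick 0 v(1, 2): E4 above D4
  -> R4 @ bar 3 tick 0 v(0, 1): D3/E4 M2 untreated
  -> R3 @ bar 3 tick 1 v(1, 2): E4 above D4
  -> R3 @ bar 3 tick 2 v(1, 2): E4 above D4
  -> R3 @ bar 3 tick 3 v(1, 2): E4 above D4
  -> R2 @ bar 4 tick 0 v(0, 2): D3/D4 P8 -> C3/G3 P5 similar
  -> R3 @ bar 4 tick 0 v(1, 2): A3 above G3
  -> R3 @ bar 4 tick 1 v(1, 2): A3 above G3
  -> R3 @ bar 4 tick 2 v(1, 2): A3 above G3
  -> R3 @ bar 4 tick 3 v(1, 2): A3 above G3
  -> R2 @ bar 5 tick 0 v(0, 2): C3/G3 P5 -> E3/E4 P8 similar
  -> R8 @ bar 5 tick 0 v(0, 2): penult P8 not 3rd/6th
  -> R2 @ bar 6 tick 0 v(0, 1): E3/C4 m6 -> F3/F4 P8 similar
  -> R6 @ bar 6 tick 3 v(0, 2): closes on M3

(0, 0, R5, (0, 2))
(1, 0, R2, (0, 1))
(1, 0, R2, (0, 2))
(1, 0, R2, (1, 2))
(2, 0, R1, (0, 2))
(2, 0, R2, (0, 1))
(2, 0, R3, (1, 2))
(2, 1, R3, (1, 2))
(2, 2, R3, (1, 2))
(2, 3, R3, (1, 2))
(3, 0, R3, (1, 2))
(3, 0, R4, (0, 1))
(3, 1, R3, (1, 2))
(3, 2, R3, (1, 2))
(3, 3, R3, (1, 2))
(4, 0, R2, (0, 2))
(4, 0, R3, (1, 2))
(4, 1, R3, (1, 2))
(4, 2, R3, (1, 2))
(4, 3, R3, (1, 2))
(5, 0, R2, (0, 2))
(5, 0, R8, (0, 2))
(6, 0, R2, (0, 1))
(6, 3, R6, (0, 2))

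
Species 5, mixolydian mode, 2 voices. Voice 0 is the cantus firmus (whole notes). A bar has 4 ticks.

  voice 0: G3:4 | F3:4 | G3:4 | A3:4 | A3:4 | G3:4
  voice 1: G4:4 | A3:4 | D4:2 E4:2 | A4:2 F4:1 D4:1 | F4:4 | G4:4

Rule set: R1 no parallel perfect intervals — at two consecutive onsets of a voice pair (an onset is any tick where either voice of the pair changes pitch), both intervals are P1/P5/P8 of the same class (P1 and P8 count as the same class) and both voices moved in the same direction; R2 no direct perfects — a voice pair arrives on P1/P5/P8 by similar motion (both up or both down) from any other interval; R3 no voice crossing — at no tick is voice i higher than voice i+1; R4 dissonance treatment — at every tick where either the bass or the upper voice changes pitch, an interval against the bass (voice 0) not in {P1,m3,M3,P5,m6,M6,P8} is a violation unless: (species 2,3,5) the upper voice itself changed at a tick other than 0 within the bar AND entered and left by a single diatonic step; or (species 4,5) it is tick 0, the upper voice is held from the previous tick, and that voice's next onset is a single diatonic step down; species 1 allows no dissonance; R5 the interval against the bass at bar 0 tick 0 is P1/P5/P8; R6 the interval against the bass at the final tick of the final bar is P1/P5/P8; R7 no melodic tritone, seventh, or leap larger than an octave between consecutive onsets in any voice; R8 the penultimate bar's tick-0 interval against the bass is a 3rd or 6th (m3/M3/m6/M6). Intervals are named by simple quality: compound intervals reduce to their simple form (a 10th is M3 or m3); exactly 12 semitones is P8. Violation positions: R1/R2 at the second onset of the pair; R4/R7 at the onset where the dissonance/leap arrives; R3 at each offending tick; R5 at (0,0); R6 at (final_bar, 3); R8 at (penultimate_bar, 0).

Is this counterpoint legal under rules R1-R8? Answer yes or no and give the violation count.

bar 0: v0=G3 v1=G4 (P8)
bar 1: v0=F3 v1=A3 (M3)
bar 2: v0=G3 v1=D4 (P5)
bar 3: v0=A3 v1=A4 (P8)
bar 4: v0=A3 v1=F4 (m6)
bar 5: v0=G3 v1=G4 (P8)
  R7 @ bar1.0: G4->A3 leap 10st
  R2 @ bar2.0: F3/A3 M3 -> G3/D4 P5 similar
  R2 @ bar3.0: G3/E4 M6 -> A3/A4 P8 similar
  R4 @ bar3.3: A3/D4 P4 untreated

No (4 violations)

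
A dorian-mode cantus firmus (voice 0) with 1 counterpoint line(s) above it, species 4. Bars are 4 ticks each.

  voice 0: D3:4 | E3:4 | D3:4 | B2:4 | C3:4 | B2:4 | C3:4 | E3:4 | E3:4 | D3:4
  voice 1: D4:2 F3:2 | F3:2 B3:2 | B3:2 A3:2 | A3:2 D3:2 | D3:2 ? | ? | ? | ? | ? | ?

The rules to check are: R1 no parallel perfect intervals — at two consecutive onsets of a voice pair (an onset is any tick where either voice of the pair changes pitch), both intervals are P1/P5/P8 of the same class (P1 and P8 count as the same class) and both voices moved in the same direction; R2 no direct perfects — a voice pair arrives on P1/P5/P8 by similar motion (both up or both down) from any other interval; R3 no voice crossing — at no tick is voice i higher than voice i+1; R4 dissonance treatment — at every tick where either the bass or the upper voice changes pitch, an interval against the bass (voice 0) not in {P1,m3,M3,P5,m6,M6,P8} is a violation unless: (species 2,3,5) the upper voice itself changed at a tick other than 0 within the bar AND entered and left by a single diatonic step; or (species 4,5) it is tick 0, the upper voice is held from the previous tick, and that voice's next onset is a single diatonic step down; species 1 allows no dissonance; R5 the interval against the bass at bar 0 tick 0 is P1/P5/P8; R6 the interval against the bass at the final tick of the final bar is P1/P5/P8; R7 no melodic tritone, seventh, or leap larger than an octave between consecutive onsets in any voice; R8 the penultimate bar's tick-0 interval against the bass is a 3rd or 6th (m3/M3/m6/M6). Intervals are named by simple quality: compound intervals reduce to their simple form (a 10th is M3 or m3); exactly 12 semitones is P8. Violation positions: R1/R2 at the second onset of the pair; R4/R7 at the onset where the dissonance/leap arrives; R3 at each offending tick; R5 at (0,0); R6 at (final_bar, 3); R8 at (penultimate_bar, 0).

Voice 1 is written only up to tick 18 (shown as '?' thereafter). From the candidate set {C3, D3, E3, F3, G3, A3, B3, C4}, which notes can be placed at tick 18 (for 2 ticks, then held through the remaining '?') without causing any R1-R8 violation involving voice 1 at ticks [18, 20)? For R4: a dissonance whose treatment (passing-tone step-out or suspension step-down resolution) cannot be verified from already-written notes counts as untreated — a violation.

C3: legal
D3: legal
E3: legal
F3: violates R4
G3: legal
A3: legal
B3: violates R4
C4: violates R7

{A3, C3, D3, E3, G3}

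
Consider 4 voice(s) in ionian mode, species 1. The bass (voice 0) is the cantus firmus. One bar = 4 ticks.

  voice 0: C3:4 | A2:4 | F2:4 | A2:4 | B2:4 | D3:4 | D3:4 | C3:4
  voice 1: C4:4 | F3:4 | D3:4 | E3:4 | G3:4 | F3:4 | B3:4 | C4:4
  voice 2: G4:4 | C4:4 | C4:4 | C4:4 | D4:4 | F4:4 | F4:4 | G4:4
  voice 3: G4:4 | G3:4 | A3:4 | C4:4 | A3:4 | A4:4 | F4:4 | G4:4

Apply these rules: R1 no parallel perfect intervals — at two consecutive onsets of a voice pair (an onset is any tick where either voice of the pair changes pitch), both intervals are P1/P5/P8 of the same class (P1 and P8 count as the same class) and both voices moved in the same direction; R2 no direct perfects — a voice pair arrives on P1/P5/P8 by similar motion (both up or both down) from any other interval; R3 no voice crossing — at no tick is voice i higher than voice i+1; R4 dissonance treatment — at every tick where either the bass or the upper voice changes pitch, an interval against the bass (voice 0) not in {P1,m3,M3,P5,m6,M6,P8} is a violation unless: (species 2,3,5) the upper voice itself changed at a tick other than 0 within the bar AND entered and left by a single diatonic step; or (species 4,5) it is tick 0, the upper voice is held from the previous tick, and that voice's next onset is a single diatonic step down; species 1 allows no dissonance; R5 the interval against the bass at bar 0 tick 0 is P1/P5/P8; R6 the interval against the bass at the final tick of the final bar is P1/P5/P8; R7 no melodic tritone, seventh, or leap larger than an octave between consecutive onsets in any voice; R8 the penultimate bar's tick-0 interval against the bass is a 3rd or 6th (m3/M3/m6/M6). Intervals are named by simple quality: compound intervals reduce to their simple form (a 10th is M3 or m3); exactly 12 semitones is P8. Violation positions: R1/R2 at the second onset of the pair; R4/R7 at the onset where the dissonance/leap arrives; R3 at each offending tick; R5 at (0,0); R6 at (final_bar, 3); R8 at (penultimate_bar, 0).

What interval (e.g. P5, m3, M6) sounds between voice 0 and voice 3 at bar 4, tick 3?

m7

voice 0=B2 voice 3=A3 -> m7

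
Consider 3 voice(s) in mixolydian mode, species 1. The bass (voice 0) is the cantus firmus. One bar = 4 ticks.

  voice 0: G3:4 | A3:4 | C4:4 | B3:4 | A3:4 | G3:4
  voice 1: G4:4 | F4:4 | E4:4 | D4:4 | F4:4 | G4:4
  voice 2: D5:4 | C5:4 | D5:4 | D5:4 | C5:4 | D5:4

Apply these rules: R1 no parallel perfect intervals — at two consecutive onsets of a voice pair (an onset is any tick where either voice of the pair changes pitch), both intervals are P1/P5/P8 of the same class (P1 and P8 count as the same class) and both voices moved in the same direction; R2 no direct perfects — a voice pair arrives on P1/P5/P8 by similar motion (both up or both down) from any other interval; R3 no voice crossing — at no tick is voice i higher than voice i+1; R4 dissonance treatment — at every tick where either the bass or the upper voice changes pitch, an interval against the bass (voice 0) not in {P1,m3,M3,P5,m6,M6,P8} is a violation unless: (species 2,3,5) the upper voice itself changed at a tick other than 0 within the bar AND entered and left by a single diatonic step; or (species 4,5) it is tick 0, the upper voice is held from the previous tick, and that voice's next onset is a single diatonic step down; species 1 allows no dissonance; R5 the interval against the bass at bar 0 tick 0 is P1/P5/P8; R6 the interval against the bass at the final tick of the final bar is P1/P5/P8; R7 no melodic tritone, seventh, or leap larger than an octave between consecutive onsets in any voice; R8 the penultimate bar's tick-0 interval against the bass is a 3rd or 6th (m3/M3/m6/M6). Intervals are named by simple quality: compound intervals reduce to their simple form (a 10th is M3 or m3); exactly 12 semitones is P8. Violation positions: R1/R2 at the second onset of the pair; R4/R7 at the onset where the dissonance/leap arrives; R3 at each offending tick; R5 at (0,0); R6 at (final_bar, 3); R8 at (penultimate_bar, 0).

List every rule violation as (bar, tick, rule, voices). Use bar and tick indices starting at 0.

bar 0: v0=G3 v1=G4 v2=D5 downbeat P5
bar 1: v0=A3 v1=F4 v2=C5 downbeat m3
bar 2: v0=C4 v1=E4 v2=D5 downbeat M2
bar 3: v0=B3 v1=D4 v2=D5 downbeat m3
bar 4: v0=A3 v1=F4 v2=C5 downbeat m3
bar 5: v0=G3 v1=G4 v2=D5 downbeat P5
  -> R1 @ bar 1 tick 0 v(1, 2): G4/D5 P5 -> F4/C5 P5 similar
  -> R4 @ bar 2 tick 0 v(0, 2): C4/D5 M2 untreated
  -> R1 @ bar 5 tick 0 v(1, 2): F4/C5 P5 -> G4/D5 P5 similar

(1, 0, R1, (1, 2))
(2, 0, R4, (0, 2))
(5, 0, R1, (1, 2))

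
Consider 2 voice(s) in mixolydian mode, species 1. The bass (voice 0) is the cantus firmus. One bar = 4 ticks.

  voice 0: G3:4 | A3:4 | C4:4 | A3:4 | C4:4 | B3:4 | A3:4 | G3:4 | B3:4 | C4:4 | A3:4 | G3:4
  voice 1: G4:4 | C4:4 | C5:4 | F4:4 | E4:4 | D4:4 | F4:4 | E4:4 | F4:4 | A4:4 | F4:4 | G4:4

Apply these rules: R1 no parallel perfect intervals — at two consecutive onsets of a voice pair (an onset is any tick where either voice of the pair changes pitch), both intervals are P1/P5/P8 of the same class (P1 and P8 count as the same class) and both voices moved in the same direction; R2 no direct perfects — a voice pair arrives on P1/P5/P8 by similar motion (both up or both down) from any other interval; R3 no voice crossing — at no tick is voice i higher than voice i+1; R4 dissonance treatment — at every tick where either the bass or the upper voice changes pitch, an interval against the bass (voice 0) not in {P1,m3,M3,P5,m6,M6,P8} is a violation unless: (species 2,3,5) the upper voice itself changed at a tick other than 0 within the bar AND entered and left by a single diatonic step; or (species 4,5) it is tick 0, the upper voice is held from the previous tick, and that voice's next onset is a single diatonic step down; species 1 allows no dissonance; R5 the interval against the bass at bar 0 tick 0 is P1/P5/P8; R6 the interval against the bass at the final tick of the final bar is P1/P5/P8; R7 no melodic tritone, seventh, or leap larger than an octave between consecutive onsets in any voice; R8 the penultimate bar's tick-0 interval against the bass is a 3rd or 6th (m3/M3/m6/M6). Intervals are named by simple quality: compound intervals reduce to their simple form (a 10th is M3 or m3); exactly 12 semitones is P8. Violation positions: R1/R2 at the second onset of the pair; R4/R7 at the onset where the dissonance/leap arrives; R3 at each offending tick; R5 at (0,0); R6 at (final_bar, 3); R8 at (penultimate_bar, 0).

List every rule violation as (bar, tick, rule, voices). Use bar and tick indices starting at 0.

bar 0: v0=G3 v1=G4 downbeat P8
bar 1: v0=A3 v1=C4 downbeat m3
bar 2: v0=C4 v1=C5 downbeat P8
bar 3: v0=A3 v1=F4 downbeat m6
bar 4: v0=C4 v1=E4 downbeat M3
bar 5: v0=B3 v1=D4 downbeat m3
bar 6: v0=A3 v1=F4 downbeat m6
bar 7: v0=G3 v1=E4 downbeat M6
bar 8: v0=B3 v1=F4 downbeat TT
bar 9: v0=C4 v1=A4 downbeat M6
bar 10: v0=A3 v1=F4 downbeat m6
bar 11: v0=G3 v1=G4 downbeat P8
  -> R2 @ bar 2 tick 0 v(0, 1): A3/C4 m3 -> C4/C5 P8 similar
  -> R4 @ bar 8 tick 0 v(0, 1): B3/F4 TT untreated

(2, 0, R2, (0, 1))
(8, 0, R4, (0, 1))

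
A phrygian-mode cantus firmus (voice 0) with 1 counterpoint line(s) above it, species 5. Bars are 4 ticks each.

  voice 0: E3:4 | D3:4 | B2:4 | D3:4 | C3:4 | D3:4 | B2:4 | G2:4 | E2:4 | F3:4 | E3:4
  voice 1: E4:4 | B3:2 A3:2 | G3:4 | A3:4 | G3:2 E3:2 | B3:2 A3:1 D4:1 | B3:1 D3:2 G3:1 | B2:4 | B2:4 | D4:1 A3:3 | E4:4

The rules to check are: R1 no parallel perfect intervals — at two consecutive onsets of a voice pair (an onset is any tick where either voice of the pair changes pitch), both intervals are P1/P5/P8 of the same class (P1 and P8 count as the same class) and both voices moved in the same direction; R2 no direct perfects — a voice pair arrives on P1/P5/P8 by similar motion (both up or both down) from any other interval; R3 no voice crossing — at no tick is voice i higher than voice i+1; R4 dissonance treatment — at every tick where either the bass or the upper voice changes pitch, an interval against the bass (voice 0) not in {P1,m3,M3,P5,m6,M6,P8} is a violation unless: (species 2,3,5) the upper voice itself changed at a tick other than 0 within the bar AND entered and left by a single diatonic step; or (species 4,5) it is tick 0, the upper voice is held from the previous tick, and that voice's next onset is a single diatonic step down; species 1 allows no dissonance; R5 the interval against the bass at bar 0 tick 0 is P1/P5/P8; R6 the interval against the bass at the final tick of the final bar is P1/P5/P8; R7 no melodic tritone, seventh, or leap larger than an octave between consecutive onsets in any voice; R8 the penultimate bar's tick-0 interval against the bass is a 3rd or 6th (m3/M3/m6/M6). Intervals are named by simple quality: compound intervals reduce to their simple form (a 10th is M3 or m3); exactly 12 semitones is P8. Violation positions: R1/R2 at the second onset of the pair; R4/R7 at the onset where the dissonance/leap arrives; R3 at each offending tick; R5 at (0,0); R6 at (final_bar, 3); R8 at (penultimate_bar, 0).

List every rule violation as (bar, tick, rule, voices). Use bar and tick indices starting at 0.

bar 0: v0=E3 v1=E4 downbeat P8
bar 1: v0=D3 v1=B3 downbeat M6
bar 2: v0=B2 v1=G3 downbeat m6
bar 3: v0=D3 v1=A3 downbeat P5
bar 4: v0=C3 v1=G3 downbeat P5
bar 5: v0=D3 v1=B3 downbeat M6
bar 6: v0=B2 v1=B3 downbeat P8
bar 7: v0=G2 v1=B2 downbeat M3
bar 8: v0=E2 v1=B2 downbeat P5
bar 9: v0=F3 v1=D4 downbeat M6
bar 10: v0=E3 v1=E4 downbeat P8
  -> R2 @ bar 3 tick 0 v(0, 1): B2/G3 m6 -> D3/A3 P5 similar
  -> R1 @ bar 4 tick 0 v(0, 1): D3/A3 P5 -> C3/G3 P5 similar
  -> R1 @ bar 6 tick 0 v(0, 1): D3/D4 P8 -> B2/B3 P8 similar
  -> R7 @ bar 9 tick 0 v(0,): E2->F3 leap 13st
  -> R7 @ bar 9 tick 0 v(1,): B2->D4 leap 15st

(3, 0, R2, (0, 1))
(4, 0, R1, (0, 1))
(6, 0, R1, (0, 1))
(9, 0, R7, (0,))
(9, 0, R7, (1,))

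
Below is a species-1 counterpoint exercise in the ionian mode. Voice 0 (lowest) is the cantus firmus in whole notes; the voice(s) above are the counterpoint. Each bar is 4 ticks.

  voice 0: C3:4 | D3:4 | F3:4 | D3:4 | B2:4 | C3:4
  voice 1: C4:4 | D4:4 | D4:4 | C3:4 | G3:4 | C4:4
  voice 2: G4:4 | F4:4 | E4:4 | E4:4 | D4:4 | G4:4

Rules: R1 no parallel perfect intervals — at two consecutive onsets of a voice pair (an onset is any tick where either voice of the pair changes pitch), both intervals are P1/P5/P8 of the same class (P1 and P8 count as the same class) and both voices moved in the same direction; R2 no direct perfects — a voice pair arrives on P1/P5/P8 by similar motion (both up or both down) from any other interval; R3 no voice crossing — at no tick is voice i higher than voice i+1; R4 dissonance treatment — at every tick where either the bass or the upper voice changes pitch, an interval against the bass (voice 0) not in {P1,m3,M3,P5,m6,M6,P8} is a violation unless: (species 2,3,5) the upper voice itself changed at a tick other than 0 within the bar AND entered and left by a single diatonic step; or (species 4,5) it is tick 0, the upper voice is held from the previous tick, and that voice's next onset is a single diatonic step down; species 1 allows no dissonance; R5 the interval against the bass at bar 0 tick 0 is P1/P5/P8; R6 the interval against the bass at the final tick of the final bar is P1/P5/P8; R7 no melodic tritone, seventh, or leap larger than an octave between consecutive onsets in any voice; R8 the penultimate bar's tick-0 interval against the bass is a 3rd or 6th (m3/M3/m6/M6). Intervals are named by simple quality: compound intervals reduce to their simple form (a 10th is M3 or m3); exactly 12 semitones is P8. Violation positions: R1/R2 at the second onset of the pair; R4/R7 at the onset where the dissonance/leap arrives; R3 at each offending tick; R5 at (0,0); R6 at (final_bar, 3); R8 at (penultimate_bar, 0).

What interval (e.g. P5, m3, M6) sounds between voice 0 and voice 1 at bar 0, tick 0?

P8

voice 0=C3 voice 1=C4 -> P8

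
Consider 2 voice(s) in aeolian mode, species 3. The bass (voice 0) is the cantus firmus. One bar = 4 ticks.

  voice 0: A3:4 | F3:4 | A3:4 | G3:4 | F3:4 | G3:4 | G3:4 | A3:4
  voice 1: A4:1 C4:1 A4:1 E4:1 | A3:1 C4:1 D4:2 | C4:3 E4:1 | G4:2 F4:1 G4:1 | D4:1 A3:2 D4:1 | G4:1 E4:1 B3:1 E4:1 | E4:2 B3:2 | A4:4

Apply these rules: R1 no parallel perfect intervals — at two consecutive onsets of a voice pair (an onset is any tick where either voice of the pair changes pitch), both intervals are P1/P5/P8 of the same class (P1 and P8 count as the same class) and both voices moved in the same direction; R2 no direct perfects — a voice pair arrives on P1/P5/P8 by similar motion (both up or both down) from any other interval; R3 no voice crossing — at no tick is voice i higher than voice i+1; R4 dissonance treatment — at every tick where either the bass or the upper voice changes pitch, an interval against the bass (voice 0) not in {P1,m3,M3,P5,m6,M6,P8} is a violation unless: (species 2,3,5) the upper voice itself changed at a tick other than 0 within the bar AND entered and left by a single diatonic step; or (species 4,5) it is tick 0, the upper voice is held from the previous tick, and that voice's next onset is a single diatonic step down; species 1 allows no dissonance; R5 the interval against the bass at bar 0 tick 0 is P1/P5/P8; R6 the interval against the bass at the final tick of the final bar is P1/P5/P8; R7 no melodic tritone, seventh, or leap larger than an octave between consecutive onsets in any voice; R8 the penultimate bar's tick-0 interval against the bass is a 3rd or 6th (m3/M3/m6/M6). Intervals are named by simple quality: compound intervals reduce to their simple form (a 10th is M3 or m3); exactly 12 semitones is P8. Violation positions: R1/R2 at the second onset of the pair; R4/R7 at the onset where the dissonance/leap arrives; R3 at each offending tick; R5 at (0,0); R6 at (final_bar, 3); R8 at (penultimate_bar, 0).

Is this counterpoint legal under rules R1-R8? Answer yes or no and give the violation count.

No (3 violations)

bar 0: v0=A3 v1=A4 (P8)
bar 1: v0=F3 v1=A3 (M3)
bar 2: v0=A3 v1=C4 (m3)
bar 3: v0=G3 v1=G4 (P8)
bar 4: v0=F3 v1=D4 (M6)
bar 5: v0=G3 v1=G4 (P8)
bar 6: v0=G3 v1=E4 (M6)
bar 7: v0=A3 v1=A4 (P8)
  R2 @ bar5.0: F3/D4 M6 -> G3/G4 P8 similar
  R2 @ bar7.0: G3/B3 M3 -> A3/A4 P8 similar
  R7 @ bar7.0: B3->A4 leap 10st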